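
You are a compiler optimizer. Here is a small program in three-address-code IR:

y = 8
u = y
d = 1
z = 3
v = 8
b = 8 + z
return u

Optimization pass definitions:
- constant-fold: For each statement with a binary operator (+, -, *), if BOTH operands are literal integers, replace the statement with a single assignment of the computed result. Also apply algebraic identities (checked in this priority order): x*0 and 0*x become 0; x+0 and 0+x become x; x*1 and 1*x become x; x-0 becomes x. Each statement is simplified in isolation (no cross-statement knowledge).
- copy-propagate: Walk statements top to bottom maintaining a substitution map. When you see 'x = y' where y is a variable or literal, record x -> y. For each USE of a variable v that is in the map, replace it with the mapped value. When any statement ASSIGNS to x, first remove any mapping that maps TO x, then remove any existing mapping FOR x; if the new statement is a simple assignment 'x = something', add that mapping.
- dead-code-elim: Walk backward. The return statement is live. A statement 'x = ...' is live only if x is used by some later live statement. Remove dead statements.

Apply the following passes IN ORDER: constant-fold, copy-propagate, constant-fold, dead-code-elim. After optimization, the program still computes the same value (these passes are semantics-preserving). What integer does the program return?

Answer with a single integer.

Answer: 8

Derivation:
Initial IR:
  y = 8
  u = y
  d = 1
  z = 3
  v = 8
  b = 8 + z
  return u
After constant-fold (7 stmts):
  y = 8
  u = y
  d = 1
  z = 3
  v = 8
  b = 8 + z
  return u
After copy-propagate (7 stmts):
  y = 8
  u = 8
  d = 1
  z = 3
  v = 8
  b = 8 + 3
  return 8
After constant-fold (7 stmts):
  y = 8
  u = 8
  d = 1
  z = 3
  v = 8
  b = 11
  return 8
After dead-code-elim (1 stmts):
  return 8
Evaluate:
  y = 8  =>  y = 8
  u = y  =>  u = 8
  d = 1  =>  d = 1
  z = 3  =>  z = 3
  v = 8  =>  v = 8
  b = 8 + z  =>  b = 11
  return u = 8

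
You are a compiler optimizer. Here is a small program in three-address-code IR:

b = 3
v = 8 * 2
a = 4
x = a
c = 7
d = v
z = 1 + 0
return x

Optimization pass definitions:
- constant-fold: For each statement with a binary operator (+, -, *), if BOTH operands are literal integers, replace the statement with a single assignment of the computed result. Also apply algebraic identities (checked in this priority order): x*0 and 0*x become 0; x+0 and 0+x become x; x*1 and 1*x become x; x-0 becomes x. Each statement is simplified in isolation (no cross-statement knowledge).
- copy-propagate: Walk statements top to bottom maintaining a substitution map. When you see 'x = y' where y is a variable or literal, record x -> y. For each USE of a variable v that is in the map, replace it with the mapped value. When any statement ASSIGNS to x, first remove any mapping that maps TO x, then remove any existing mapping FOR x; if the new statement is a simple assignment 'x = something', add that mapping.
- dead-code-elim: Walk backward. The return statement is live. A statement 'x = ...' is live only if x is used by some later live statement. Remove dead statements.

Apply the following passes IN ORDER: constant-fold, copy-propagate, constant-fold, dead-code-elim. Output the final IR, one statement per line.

Initial IR:
  b = 3
  v = 8 * 2
  a = 4
  x = a
  c = 7
  d = v
  z = 1 + 0
  return x
After constant-fold (8 stmts):
  b = 3
  v = 16
  a = 4
  x = a
  c = 7
  d = v
  z = 1
  return x
After copy-propagate (8 stmts):
  b = 3
  v = 16
  a = 4
  x = 4
  c = 7
  d = 16
  z = 1
  return 4
After constant-fold (8 stmts):
  b = 3
  v = 16
  a = 4
  x = 4
  c = 7
  d = 16
  z = 1
  return 4
After dead-code-elim (1 stmts):
  return 4

Answer: return 4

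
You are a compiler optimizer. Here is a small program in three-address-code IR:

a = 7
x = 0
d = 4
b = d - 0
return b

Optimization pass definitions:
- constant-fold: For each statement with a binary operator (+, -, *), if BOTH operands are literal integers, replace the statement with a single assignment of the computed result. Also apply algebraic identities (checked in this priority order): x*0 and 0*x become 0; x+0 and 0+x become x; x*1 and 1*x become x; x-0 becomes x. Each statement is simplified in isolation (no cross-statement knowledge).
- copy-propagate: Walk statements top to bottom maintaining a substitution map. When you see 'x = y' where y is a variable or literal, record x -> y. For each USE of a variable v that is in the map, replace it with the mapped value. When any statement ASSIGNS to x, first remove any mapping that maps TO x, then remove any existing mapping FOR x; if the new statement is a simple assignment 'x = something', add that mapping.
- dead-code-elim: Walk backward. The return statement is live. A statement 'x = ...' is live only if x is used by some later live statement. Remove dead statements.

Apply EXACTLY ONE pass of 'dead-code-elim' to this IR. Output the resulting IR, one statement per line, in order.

Answer: d = 4
b = d - 0
return b

Derivation:
Applying dead-code-elim statement-by-statement:
  [5] return b  -> KEEP (return); live=['b']
  [4] b = d - 0  -> KEEP; live=['d']
  [3] d = 4  -> KEEP; live=[]
  [2] x = 0  -> DEAD (x not live)
  [1] a = 7  -> DEAD (a not live)
Result (3 stmts):
  d = 4
  b = d - 0
  return b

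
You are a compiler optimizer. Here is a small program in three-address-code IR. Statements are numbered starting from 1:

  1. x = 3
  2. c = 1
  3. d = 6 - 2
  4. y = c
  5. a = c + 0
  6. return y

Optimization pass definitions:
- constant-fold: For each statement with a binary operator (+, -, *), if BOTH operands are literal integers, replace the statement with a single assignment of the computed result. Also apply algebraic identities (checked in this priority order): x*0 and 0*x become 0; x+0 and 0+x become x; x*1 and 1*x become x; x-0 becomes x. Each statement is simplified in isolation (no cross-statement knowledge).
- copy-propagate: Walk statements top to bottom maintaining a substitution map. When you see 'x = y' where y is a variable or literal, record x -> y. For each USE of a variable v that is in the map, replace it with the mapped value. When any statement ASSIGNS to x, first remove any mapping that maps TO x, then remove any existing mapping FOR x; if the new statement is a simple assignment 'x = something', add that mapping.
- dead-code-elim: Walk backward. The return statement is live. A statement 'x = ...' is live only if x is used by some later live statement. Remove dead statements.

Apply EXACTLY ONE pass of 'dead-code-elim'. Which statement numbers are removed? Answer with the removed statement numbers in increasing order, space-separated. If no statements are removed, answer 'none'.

Backward liveness scan:
Stmt 1 'x = 3': DEAD (x not in live set [])
Stmt 2 'c = 1': KEEP (c is live); live-in = []
Stmt 3 'd = 6 - 2': DEAD (d not in live set ['c'])
Stmt 4 'y = c': KEEP (y is live); live-in = ['c']
Stmt 5 'a = c + 0': DEAD (a not in live set ['y'])
Stmt 6 'return y': KEEP (return); live-in = ['y']
Removed statement numbers: [1, 3, 5]
Surviving IR:
  c = 1
  y = c
  return y

Answer: 1 3 5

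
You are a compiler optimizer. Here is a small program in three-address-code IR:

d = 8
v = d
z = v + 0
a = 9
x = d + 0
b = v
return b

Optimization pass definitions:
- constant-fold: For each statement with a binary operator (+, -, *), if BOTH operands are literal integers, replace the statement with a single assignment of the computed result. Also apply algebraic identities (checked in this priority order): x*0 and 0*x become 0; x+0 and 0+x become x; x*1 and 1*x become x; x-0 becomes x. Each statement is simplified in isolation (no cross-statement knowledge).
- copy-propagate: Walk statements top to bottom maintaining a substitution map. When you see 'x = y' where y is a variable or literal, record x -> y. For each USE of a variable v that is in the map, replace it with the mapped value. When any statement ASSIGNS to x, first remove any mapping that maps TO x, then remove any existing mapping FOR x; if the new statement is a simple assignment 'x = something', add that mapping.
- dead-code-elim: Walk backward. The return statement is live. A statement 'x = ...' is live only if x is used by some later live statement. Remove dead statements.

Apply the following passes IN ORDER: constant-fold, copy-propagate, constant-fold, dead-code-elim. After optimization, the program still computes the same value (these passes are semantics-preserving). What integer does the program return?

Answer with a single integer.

Answer: 8

Derivation:
Initial IR:
  d = 8
  v = d
  z = v + 0
  a = 9
  x = d + 0
  b = v
  return b
After constant-fold (7 stmts):
  d = 8
  v = d
  z = v
  a = 9
  x = d
  b = v
  return b
After copy-propagate (7 stmts):
  d = 8
  v = 8
  z = 8
  a = 9
  x = 8
  b = 8
  return 8
After constant-fold (7 stmts):
  d = 8
  v = 8
  z = 8
  a = 9
  x = 8
  b = 8
  return 8
After dead-code-elim (1 stmts):
  return 8
Evaluate:
  d = 8  =>  d = 8
  v = d  =>  v = 8
  z = v + 0  =>  z = 8
  a = 9  =>  a = 9
  x = d + 0  =>  x = 8
  b = v  =>  b = 8
  return b = 8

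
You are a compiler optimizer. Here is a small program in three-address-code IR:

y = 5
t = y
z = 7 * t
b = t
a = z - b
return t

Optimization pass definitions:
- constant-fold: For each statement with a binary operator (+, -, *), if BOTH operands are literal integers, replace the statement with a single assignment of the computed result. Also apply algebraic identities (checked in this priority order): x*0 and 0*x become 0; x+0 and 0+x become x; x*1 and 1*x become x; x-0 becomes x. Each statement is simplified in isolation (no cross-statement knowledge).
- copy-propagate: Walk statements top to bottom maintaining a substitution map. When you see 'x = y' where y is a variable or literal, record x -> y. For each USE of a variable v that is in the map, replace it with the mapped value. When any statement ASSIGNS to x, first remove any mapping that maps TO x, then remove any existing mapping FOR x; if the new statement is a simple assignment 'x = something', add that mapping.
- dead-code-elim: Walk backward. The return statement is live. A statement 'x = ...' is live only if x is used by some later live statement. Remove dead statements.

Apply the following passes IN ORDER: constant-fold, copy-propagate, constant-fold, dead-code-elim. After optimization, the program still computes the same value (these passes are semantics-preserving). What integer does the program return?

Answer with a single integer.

Initial IR:
  y = 5
  t = y
  z = 7 * t
  b = t
  a = z - b
  return t
After constant-fold (6 stmts):
  y = 5
  t = y
  z = 7 * t
  b = t
  a = z - b
  return t
After copy-propagate (6 stmts):
  y = 5
  t = 5
  z = 7 * 5
  b = 5
  a = z - 5
  return 5
After constant-fold (6 stmts):
  y = 5
  t = 5
  z = 35
  b = 5
  a = z - 5
  return 5
After dead-code-elim (1 stmts):
  return 5
Evaluate:
  y = 5  =>  y = 5
  t = y  =>  t = 5
  z = 7 * t  =>  z = 35
  b = t  =>  b = 5
  a = z - b  =>  a = 30
  return t = 5

Answer: 5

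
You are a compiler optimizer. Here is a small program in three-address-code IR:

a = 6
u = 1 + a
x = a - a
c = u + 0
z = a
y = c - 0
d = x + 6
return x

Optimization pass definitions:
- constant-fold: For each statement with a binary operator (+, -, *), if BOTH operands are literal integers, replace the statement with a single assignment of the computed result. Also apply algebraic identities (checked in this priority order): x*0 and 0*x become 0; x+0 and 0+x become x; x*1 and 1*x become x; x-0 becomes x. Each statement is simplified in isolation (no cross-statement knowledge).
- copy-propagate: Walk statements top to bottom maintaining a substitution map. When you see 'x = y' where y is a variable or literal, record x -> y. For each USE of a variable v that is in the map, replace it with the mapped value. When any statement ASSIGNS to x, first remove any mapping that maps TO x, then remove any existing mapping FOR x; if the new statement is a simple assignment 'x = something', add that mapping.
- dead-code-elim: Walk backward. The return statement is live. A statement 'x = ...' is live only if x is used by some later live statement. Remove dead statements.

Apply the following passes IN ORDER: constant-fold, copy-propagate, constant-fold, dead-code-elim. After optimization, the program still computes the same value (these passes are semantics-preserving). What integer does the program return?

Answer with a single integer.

Answer: 0

Derivation:
Initial IR:
  a = 6
  u = 1 + a
  x = a - a
  c = u + 0
  z = a
  y = c - 0
  d = x + 6
  return x
After constant-fold (8 stmts):
  a = 6
  u = 1 + a
  x = a - a
  c = u
  z = a
  y = c
  d = x + 6
  return x
After copy-propagate (8 stmts):
  a = 6
  u = 1 + 6
  x = 6 - 6
  c = u
  z = 6
  y = u
  d = x + 6
  return x
After constant-fold (8 stmts):
  a = 6
  u = 7
  x = 0
  c = u
  z = 6
  y = u
  d = x + 6
  return x
After dead-code-elim (2 stmts):
  x = 0
  return x
Evaluate:
  a = 6  =>  a = 6
  u = 1 + a  =>  u = 7
  x = a - a  =>  x = 0
  c = u + 0  =>  c = 7
  z = a  =>  z = 6
  y = c - 0  =>  y = 7
  d = x + 6  =>  d = 6
  return x = 0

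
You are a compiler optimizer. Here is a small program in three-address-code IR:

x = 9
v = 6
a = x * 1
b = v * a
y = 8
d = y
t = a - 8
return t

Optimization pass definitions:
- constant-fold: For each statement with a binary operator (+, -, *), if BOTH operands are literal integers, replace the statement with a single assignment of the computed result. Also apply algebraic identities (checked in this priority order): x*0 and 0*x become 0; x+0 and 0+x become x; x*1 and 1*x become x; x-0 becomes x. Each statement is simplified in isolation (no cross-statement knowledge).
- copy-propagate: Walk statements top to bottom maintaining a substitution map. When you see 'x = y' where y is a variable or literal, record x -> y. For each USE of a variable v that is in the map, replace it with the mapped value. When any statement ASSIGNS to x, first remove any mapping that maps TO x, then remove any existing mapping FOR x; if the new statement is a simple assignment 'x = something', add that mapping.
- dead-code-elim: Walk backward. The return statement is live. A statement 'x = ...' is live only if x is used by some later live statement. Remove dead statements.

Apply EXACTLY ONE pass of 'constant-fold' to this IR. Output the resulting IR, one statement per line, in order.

Applying constant-fold statement-by-statement:
  [1] x = 9  (unchanged)
  [2] v = 6  (unchanged)
  [3] a = x * 1  -> a = x
  [4] b = v * a  (unchanged)
  [5] y = 8  (unchanged)
  [6] d = y  (unchanged)
  [7] t = a - 8  (unchanged)
  [8] return t  (unchanged)
Result (8 stmts):
  x = 9
  v = 6
  a = x
  b = v * a
  y = 8
  d = y
  t = a - 8
  return t

Answer: x = 9
v = 6
a = x
b = v * a
y = 8
d = y
t = a - 8
return t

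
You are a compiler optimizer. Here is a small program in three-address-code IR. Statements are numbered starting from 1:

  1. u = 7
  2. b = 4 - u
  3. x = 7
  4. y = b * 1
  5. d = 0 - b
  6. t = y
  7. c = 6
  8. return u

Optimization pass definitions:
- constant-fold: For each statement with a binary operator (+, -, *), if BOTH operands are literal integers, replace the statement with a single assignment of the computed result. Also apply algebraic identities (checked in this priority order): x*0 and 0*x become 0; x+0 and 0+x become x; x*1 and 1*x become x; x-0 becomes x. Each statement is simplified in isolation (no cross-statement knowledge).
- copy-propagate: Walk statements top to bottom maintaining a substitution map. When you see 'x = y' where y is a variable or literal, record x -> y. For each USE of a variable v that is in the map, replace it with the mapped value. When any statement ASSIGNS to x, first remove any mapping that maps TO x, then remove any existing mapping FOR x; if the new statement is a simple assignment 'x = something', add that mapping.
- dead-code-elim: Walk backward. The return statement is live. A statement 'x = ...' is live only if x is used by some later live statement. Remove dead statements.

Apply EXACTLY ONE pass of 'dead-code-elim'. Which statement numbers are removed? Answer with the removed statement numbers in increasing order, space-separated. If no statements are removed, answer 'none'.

Backward liveness scan:
Stmt 1 'u = 7': KEEP (u is live); live-in = []
Stmt 2 'b = 4 - u': DEAD (b not in live set ['u'])
Stmt 3 'x = 7': DEAD (x not in live set ['u'])
Stmt 4 'y = b * 1': DEAD (y not in live set ['u'])
Stmt 5 'd = 0 - b': DEAD (d not in live set ['u'])
Stmt 6 't = y': DEAD (t not in live set ['u'])
Stmt 7 'c = 6': DEAD (c not in live set ['u'])
Stmt 8 'return u': KEEP (return); live-in = ['u']
Removed statement numbers: [2, 3, 4, 5, 6, 7]
Surviving IR:
  u = 7
  return u

Answer: 2 3 4 5 6 7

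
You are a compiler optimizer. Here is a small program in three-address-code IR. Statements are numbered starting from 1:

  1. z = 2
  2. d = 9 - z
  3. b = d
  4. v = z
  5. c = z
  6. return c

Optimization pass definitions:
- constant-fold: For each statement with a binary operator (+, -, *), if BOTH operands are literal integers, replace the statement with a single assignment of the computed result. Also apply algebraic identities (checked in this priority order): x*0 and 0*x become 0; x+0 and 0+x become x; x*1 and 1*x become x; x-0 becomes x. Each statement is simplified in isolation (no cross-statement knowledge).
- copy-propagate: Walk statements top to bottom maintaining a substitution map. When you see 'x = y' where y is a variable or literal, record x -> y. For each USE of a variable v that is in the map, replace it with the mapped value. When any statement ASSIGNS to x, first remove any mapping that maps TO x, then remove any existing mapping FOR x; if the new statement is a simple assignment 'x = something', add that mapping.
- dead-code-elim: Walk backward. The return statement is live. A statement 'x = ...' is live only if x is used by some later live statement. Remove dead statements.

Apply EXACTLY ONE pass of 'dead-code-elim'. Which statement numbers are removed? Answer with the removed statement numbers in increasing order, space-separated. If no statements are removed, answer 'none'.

Answer: 2 3 4

Derivation:
Backward liveness scan:
Stmt 1 'z = 2': KEEP (z is live); live-in = []
Stmt 2 'd = 9 - z': DEAD (d not in live set ['z'])
Stmt 3 'b = d': DEAD (b not in live set ['z'])
Stmt 4 'v = z': DEAD (v not in live set ['z'])
Stmt 5 'c = z': KEEP (c is live); live-in = ['z']
Stmt 6 'return c': KEEP (return); live-in = ['c']
Removed statement numbers: [2, 3, 4]
Surviving IR:
  z = 2
  c = z
  return c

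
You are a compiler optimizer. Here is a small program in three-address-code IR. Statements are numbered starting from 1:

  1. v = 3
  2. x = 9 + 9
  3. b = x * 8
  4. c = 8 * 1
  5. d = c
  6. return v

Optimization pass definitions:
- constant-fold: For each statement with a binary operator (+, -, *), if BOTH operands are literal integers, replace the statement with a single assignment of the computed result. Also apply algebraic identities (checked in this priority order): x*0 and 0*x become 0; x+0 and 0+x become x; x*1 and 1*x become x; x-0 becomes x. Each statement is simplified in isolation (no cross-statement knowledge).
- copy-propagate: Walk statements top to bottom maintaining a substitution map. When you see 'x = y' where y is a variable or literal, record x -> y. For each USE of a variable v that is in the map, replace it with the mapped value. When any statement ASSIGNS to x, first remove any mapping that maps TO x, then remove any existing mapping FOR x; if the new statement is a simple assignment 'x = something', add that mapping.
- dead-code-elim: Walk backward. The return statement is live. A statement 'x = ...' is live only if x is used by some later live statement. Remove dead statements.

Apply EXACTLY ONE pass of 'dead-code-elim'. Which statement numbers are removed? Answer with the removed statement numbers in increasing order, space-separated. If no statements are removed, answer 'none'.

Backward liveness scan:
Stmt 1 'v = 3': KEEP (v is live); live-in = []
Stmt 2 'x = 9 + 9': DEAD (x not in live set ['v'])
Stmt 3 'b = x * 8': DEAD (b not in live set ['v'])
Stmt 4 'c = 8 * 1': DEAD (c not in live set ['v'])
Stmt 5 'd = c': DEAD (d not in live set ['v'])
Stmt 6 'return v': KEEP (return); live-in = ['v']
Removed statement numbers: [2, 3, 4, 5]
Surviving IR:
  v = 3
  return v

Answer: 2 3 4 5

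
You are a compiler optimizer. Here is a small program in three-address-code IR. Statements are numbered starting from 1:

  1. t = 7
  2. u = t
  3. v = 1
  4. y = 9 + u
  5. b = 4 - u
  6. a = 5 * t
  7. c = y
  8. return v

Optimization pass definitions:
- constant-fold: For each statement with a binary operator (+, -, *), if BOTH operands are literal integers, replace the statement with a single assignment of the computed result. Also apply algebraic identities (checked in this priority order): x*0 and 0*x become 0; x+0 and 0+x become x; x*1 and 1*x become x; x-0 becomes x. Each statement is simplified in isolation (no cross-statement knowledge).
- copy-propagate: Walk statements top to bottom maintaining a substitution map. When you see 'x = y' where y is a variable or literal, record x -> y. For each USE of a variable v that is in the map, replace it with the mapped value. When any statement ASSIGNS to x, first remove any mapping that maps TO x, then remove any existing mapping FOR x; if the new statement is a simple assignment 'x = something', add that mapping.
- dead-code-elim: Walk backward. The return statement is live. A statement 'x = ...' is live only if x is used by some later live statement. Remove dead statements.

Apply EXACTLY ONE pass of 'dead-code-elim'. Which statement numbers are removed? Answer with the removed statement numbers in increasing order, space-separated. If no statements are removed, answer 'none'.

Backward liveness scan:
Stmt 1 't = 7': DEAD (t not in live set [])
Stmt 2 'u = t': DEAD (u not in live set [])
Stmt 3 'v = 1': KEEP (v is live); live-in = []
Stmt 4 'y = 9 + u': DEAD (y not in live set ['v'])
Stmt 5 'b = 4 - u': DEAD (b not in live set ['v'])
Stmt 6 'a = 5 * t': DEAD (a not in live set ['v'])
Stmt 7 'c = y': DEAD (c not in live set ['v'])
Stmt 8 'return v': KEEP (return); live-in = ['v']
Removed statement numbers: [1, 2, 4, 5, 6, 7]
Surviving IR:
  v = 1
  return v

Answer: 1 2 4 5 6 7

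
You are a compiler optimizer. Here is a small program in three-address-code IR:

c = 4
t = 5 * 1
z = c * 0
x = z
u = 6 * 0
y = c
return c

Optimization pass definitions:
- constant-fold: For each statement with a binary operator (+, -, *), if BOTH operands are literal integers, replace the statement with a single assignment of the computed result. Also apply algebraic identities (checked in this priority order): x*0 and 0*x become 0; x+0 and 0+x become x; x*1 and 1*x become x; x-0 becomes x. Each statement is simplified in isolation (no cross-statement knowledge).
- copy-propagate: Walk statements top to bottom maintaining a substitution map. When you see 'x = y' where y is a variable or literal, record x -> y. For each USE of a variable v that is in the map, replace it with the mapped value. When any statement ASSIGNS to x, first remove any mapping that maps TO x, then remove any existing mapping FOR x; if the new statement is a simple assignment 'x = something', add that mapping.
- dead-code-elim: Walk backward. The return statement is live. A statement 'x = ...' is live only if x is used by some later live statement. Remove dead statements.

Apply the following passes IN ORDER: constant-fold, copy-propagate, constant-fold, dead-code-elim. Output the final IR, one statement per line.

Answer: return 4

Derivation:
Initial IR:
  c = 4
  t = 5 * 1
  z = c * 0
  x = z
  u = 6 * 0
  y = c
  return c
After constant-fold (7 stmts):
  c = 4
  t = 5
  z = 0
  x = z
  u = 0
  y = c
  return c
After copy-propagate (7 stmts):
  c = 4
  t = 5
  z = 0
  x = 0
  u = 0
  y = 4
  return 4
After constant-fold (7 stmts):
  c = 4
  t = 5
  z = 0
  x = 0
  u = 0
  y = 4
  return 4
After dead-code-elim (1 stmts):
  return 4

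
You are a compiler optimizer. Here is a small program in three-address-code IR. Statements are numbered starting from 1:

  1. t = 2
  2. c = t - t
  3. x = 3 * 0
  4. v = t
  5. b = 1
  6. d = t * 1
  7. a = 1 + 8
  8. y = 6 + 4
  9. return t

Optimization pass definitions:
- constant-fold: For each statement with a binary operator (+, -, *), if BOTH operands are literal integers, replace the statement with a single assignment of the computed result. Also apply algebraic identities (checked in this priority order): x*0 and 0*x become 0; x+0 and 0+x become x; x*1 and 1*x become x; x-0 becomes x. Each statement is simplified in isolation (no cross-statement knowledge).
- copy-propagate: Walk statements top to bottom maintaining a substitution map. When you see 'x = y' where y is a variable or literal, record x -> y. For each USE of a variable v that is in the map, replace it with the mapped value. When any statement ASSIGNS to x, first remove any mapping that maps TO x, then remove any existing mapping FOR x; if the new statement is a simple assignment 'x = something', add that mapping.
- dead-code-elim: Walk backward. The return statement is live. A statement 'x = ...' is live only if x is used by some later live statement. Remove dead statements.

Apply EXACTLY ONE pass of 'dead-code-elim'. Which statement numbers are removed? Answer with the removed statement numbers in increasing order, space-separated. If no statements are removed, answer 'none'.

Backward liveness scan:
Stmt 1 't = 2': KEEP (t is live); live-in = []
Stmt 2 'c = t - t': DEAD (c not in live set ['t'])
Stmt 3 'x = 3 * 0': DEAD (x not in live set ['t'])
Stmt 4 'v = t': DEAD (v not in live set ['t'])
Stmt 5 'b = 1': DEAD (b not in live set ['t'])
Stmt 6 'd = t * 1': DEAD (d not in live set ['t'])
Stmt 7 'a = 1 + 8': DEAD (a not in live set ['t'])
Stmt 8 'y = 6 + 4': DEAD (y not in live set ['t'])
Stmt 9 'return t': KEEP (return); live-in = ['t']
Removed statement numbers: [2, 3, 4, 5, 6, 7, 8]
Surviving IR:
  t = 2
  return t

Answer: 2 3 4 5 6 7 8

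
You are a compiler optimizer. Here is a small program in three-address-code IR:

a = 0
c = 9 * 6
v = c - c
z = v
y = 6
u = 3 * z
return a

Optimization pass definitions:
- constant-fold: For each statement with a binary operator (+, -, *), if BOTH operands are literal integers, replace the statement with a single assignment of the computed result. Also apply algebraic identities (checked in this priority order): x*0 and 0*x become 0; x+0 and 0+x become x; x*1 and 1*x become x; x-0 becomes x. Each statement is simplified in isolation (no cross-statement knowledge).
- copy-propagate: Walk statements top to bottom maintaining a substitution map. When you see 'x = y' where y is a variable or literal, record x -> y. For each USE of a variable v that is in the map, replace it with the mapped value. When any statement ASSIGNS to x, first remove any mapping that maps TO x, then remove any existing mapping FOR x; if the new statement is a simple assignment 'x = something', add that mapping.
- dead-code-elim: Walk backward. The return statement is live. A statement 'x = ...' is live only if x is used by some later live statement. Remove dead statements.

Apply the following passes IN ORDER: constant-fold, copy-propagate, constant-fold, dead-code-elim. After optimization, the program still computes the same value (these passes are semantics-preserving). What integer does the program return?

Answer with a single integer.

Initial IR:
  a = 0
  c = 9 * 6
  v = c - c
  z = v
  y = 6
  u = 3 * z
  return a
After constant-fold (7 stmts):
  a = 0
  c = 54
  v = c - c
  z = v
  y = 6
  u = 3 * z
  return a
After copy-propagate (7 stmts):
  a = 0
  c = 54
  v = 54 - 54
  z = v
  y = 6
  u = 3 * v
  return 0
After constant-fold (7 stmts):
  a = 0
  c = 54
  v = 0
  z = v
  y = 6
  u = 3 * v
  return 0
After dead-code-elim (1 stmts):
  return 0
Evaluate:
  a = 0  =>  a = 0
  c = 9 * 6  =>  c = 54
  v = c - c  =>  v = 0
  z = v  =>  z = 0
  y = 6  =>  y = 6
  u = 3 * z  =>  u = 0
  return a = 0

Answer: 0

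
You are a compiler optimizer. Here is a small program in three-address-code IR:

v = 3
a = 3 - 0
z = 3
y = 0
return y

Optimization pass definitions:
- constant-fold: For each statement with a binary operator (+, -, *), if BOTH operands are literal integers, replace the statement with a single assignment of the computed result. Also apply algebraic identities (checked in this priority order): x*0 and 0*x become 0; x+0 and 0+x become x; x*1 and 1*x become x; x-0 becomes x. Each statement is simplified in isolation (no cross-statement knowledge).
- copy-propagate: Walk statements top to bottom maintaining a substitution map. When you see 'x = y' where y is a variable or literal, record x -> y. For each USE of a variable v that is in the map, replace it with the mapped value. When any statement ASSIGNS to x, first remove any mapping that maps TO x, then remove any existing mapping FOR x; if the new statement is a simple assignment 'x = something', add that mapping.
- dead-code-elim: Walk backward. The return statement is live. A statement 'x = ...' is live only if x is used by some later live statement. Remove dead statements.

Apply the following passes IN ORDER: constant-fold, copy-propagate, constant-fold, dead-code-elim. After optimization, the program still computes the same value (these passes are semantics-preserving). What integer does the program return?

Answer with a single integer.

Initial IR:
  v = 3
  a = 3 - 0
  z = 3
  y = 0
  return y
After constant-fold (5 stmts):
  v = 3
  a = 3
  z = 3
  y = 0
  return y
After copy-propagate (5 stmts):
  v = 3
  a = 3
  z = 3
  y = 0
  return 0
After constant-fold (5 stmts):
  v = 3
  a = 3
  z = 3
  y = 0
  return 0
After dead-code-elim (1 stmts):
  return 0
Evaluate:
  v = 3  =>  v = 3
  a = 3 - 0  =>  a = 3
  z = 3  =>  z = 3
  y = 0  =>  y = 0
  return y = 0

Answer: 0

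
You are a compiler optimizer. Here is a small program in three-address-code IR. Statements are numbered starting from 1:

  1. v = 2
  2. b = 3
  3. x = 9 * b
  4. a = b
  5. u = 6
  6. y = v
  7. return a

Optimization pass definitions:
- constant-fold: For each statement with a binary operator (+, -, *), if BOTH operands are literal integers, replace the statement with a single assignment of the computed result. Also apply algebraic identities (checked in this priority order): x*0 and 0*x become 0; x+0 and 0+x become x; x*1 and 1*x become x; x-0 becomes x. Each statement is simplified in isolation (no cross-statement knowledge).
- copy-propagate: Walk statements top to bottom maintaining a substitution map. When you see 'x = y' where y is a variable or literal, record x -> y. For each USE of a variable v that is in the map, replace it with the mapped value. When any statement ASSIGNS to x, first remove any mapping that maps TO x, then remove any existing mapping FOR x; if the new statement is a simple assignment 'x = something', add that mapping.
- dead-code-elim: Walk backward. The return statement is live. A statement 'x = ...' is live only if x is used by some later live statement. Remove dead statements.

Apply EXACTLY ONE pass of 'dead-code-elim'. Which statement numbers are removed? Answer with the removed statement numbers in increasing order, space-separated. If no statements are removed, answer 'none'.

Answer: 1 3 5 6

Derivation:
Backward liveness scan:
Stmt 1 'v = 2': DEAD (v not in live set [])
Stmt 2 'b = 3': KEEP (b is live); live-in = []
Stmt 3 'x = 9 * b': DEAD (x not in live set ['b'])
Stmt 4 'a = b': KEEP (a is live); live-in = ['b']
Stmt 5 'u = 6': DEAD (u not in live set ['a'])
Stmt 6 'y = v': DEAD (y not in live set ['a'])
Stmt 7 'return a': KEEP (return); live-in = ['a']
Removed statement numbers: [1, 3, 5, 6]
Surviving IR:
  b = 3
  a = b
  return a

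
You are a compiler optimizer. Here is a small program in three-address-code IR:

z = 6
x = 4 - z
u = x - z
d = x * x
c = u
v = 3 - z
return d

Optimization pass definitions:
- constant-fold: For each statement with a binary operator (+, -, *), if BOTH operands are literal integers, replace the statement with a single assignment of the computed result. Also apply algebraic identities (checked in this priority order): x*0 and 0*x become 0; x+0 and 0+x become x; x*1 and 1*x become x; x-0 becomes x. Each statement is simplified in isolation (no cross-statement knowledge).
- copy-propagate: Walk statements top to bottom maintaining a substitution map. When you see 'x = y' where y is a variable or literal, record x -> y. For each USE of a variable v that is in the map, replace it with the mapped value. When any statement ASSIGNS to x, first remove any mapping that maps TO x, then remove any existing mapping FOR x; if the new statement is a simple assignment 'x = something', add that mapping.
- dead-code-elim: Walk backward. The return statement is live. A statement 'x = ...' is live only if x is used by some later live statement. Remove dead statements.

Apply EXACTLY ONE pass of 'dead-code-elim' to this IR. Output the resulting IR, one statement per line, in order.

Answer: z = 6
x = 4 - z
d = x * x
return d

Derivation:
Applying dead-code-elim statement-by-statement:
  [7] return d  -> KEEP (return); live=['d']
  [6] v = 3 - z  -> DEAD (v not live)
  [5] c = u  -> DEAD (c not live)
  [4] d = x * x  -> KEEP; live=['x']
  [3] u = x - z  -> DEAD (u not live)
  [2] x = 4 - z  -> KEEP; live=['z']
  [1] z = 6  -> KEEP; live=[]
Result (4 stmts):
  z = 6
  x = 4 - z
  d = x * x
  return d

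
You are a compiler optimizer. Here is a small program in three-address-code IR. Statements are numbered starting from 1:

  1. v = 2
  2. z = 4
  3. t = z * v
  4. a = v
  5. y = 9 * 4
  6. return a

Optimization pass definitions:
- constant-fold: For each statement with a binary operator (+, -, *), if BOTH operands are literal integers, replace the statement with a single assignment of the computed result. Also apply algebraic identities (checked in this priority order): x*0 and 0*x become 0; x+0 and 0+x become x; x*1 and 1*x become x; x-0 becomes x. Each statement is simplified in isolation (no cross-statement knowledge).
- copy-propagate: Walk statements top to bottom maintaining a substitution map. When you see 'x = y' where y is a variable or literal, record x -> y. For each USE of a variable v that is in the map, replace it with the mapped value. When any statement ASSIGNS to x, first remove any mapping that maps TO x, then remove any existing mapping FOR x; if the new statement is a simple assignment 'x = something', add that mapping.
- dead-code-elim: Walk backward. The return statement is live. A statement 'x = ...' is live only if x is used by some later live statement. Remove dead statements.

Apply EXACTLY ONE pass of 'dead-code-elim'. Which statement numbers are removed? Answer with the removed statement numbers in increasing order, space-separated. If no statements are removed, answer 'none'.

Answer: 2 3 5

Derivation:
Backward liveness scan:
Stmt 1 'v = 2': KEEP (v is live); live-in = []
Stmt 2 'z = 4': DEAD (z not in live set ['v'])
Stmt 3 't = z * v': DEAD (t not in live set ['v'])
Stmt 4 'a = v': KEEP (a is live); live-in = ['v']
Stmt 5 'y = 9 * 4': DEAD (y not in live set ['a'])
Stmt 6 'return a': KEEP (return); live-in = ['a']
Removed statement numbers: [2, 3, 5]
Surviving IR:
  v = 2
  a = v
  return a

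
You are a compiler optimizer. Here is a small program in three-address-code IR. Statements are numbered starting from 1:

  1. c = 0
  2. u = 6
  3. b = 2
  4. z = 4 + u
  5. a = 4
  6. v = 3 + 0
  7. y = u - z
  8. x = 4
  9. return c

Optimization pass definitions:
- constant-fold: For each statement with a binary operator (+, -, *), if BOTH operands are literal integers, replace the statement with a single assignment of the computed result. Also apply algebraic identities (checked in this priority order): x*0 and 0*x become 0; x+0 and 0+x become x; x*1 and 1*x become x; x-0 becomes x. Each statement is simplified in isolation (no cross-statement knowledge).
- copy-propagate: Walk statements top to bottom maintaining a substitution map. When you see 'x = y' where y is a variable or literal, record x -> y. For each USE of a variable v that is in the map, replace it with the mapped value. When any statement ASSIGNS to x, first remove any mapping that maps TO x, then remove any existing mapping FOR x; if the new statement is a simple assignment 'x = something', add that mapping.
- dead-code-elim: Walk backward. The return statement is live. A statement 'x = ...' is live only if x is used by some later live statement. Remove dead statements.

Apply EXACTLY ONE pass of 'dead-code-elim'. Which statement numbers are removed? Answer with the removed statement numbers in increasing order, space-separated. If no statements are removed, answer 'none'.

Backward liveness scan:
Stmt 1 'c = 0': KEEP (c is live); live-in = []
Stmt 2 'u = 6': DEAD (u not in live set ['c'])
Stmt 3 'b = 2': DEAD (b not in live set ['c'])
Stmt 4 'z = 4 + u': DEAD (z not in live set ['c'])
Stmt 5 'a = 4': DEAD (a not in live set ['c'])
Stmt 6 'v = 3 + 0': DEAD (v not in live set ['c'])
Stmt 7 'y = u - z': DEAD (y not in live set ['c'])
Stmt 8 'x = 4': DEAD (x not in live set ['c'])
Stmt 9 'return c': KEEP (return); live-in = ['c']
Removed statement numbers: [2, 3, 4, 5, 6, 7, 8]
Surviving IR:
  c = 0
  return c

Answer: 2 3 4 5 6 7 8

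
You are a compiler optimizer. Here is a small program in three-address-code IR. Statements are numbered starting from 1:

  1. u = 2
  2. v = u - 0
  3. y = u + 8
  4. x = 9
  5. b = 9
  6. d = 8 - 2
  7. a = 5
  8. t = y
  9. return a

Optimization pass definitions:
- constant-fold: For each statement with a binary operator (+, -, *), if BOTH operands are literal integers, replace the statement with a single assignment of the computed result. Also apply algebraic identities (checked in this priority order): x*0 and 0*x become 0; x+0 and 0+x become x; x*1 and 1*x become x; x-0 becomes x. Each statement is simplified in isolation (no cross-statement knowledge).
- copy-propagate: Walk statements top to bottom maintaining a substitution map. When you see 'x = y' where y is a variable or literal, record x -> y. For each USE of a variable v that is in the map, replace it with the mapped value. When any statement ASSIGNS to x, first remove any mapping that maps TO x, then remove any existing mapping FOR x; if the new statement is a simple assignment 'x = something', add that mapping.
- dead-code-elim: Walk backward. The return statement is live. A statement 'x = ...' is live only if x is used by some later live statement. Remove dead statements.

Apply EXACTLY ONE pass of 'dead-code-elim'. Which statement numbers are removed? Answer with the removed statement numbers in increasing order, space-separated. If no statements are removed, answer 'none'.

Backward liveness scan:
Stmt 1 'u = 2': DEAD (u not in live set [])
Stmt 2 'v = u - 0': DEAD (v not in live set [])
Stmt 3 'y = u + 8': DEAD (y not in live set [])
Stmt 4 'x = 9': DEAD (x not in live set [])
Stmt 5 'b = 9': DEAD (b not in live set [])
Stmt 6 'd = 8 - 2': DEAD (d not in live set [])
Stmt 7 'a = 5': KEEP (a is live); live-in = []
Stmt 8 't = y': DEAD (t not in live set ['a'])
Stmt 9 'return a': KEEP (return); live-in = ['a']
Removed statement numbers: [1, 2, 3, 4, 5, 6, 8]
Surviving IR:
  a = 5
  return a

Answer: 1 2 3 4 5 6 8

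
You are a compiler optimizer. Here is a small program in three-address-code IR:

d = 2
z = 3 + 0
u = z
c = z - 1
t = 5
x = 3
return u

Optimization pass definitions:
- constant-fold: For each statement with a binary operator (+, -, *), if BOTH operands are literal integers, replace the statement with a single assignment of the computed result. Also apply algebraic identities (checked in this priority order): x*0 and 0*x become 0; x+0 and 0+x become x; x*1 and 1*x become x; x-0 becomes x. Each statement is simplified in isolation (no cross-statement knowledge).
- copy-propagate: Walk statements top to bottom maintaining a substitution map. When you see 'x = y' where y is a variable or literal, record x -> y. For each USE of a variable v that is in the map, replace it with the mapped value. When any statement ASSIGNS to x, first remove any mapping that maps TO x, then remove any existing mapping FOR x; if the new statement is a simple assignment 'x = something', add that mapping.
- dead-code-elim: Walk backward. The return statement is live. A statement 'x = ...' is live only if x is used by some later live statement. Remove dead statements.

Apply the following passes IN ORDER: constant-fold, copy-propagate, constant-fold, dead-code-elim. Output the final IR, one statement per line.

Initial IR:
  d = 2
  z = 3 + 0
  u = z
  c = z - 1
  t = 5
  x = 3
  return u
After constant-fold (7 stmts):
  d = 2
  z = 3
  u = z
  c = z - 1
  t = 5
  x = 3
  return u
After copy-propagate (7 stmts):
  d = 2
  z = 3
  u = 3
  c = 3 - 1
  t = 5
  x = 3
  return 3
After constant-fold (7 stmts):
  d = 2
  z = 3
  u = 3
  c = 2
  t = 5
  x = 3
  return 3
After dead-code-elim (1 stmts):
  return 3

Answer: return 3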